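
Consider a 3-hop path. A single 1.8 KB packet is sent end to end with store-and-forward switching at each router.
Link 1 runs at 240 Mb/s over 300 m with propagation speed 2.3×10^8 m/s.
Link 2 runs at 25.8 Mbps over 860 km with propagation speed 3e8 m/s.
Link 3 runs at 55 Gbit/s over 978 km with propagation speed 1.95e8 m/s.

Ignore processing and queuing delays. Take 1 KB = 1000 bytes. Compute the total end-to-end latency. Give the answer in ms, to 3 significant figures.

L = 14400 bits.
Transmission delays (L/R per hop): 0.06, 0.55814, 0.000261818 ms; sum = 0.618401 ms.
Propagation delays (d/s per hop): 0.00130435, 2.86667, 5.01538 ms; sum = 7.88336 ms.
End-to-end = 8.50 ms.

8.50 ms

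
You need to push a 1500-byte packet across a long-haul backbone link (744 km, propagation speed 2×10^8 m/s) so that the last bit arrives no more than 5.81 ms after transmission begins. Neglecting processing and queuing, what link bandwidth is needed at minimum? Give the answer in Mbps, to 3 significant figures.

5.74 Mbps

L = 12000 bits.
Propagation delay = 744000 / 200000000 = 3.72 ms.
Transmission budget = 5.81 − 3.72 = 2.09 ms.
R ≥ L / t_tx = 12000 bits / 0.00209 s = 5.74 Mbps.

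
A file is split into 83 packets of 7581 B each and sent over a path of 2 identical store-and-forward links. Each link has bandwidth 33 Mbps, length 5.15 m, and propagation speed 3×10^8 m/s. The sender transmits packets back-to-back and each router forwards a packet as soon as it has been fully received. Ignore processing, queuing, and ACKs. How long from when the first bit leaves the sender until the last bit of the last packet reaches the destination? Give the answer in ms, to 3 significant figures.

154 ms

Per-hop transmission t_tx = L/R = 60648/33000000 = 1.83782 ms.
Per-hop propagation t_prop = 5.15/300000000 = 1.71667e-05 ms.
Pipeline fill: first packet needs 2·t_tx to clear all hops; remaining 82 packets each add one t_tx.
Total = (2+83-1)·t_tx + 2·t_prop = 84·1.83782 + 2·1.71667e-05 = 154 ms.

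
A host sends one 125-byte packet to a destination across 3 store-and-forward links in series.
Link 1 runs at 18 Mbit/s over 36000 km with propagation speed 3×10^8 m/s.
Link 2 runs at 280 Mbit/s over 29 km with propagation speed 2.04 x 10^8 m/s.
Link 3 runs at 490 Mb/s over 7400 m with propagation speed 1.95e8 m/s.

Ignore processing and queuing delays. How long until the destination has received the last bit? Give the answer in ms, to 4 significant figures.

120.2 ms

L = 125 × 8 = 1000 bits.
Transmission delays (L/R per hop): 0.0555556, 0.00357143, 0.00204082 ms; sum = 0.0611678 ms.
Propagation delays (d/s per hop): 120, 0.142157, 0.0379487 ms; sum = 120.18 ms.
End-to-end = 120.2 ms.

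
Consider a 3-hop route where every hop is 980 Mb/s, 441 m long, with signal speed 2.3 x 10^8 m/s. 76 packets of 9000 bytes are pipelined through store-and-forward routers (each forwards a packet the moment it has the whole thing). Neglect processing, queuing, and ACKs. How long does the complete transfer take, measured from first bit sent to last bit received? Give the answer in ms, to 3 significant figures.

Per-hop transmission t_tx = L/R = 72000/980000000 = 0.0734694 ms.
Per-hop propagation t_prop = 441/2.3e+08 = 0.00191739 ms.
Pipeline fill: first packet needs 3·t_tx to clear all hops; remaining 75 packets each add one t_tx.
Total = (3+76-1)·t_tx + 3·t_prop = 78·0.0734694 + 3·0.00191739 = 5.74 ms.

5.74 ms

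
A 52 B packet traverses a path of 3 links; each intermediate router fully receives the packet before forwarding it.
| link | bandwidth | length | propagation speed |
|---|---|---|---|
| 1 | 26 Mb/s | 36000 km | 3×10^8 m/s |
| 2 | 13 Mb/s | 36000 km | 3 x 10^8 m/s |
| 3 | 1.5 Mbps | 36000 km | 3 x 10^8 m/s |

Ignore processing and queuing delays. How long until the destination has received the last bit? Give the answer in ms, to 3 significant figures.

L = 52 × 8 = 416 bits.
Transmission delays (L/R per hop): 0.016, 0.032, 0.277333 ms; sum = 0.325333 ms.
Propagation delays (d/s per hop): 120, 120, 120 ms; sum = 360 ms.
End-to-end = 360 ms.

360 ms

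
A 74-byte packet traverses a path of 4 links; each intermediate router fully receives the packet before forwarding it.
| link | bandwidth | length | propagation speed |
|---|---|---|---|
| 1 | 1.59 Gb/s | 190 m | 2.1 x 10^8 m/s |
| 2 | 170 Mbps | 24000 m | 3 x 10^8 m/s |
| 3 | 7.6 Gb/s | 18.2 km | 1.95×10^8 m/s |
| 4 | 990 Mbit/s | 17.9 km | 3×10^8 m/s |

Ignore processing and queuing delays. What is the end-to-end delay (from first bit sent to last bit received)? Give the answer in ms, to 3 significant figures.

0.238 ms

L = 74 × 8 = 592 bits.
Transmission delays (L/R per hop): 0.000372327, 0.00348235, 7.78947e-05, 0.00059798 ms; sum = 0.00453055 ms.
Propagation delays (d/s per hop): 0.000904762, 0.08, 0.0933333, 0.0596667 ms; sum = 0.233905 ms.
End-to-end = 0.238 ms.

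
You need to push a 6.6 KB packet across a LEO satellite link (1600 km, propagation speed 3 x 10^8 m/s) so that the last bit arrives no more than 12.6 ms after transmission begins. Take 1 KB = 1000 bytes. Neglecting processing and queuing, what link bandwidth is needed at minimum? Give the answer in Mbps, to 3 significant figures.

L = 52800 bits.
Propagation delay = 1600000 / 300000000 = 5.33333 ms.
Transmission budget = 12.6 − 5.33333 = 7.26667 ms.
R ≥ L / t_tx = 52800 bits / 0.00726667 s = 7.27 Mbps.

7.27 Mbps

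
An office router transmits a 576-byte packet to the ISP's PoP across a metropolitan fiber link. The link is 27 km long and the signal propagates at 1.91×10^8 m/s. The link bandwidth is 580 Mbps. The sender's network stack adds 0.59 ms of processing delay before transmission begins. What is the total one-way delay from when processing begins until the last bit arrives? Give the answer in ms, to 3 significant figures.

0.739 ms

L = 576 × 8 = 4608 bits.
Transmission delay = L/R = 4608 / 580000000 = 0.00794483 ms.
Propagation delay = d/s = 27000 m / 191000000 m/s = 0.141361 ms.
Plus processing delay 0.59 ms = 0.59 ms.
Total = 0.739 ms.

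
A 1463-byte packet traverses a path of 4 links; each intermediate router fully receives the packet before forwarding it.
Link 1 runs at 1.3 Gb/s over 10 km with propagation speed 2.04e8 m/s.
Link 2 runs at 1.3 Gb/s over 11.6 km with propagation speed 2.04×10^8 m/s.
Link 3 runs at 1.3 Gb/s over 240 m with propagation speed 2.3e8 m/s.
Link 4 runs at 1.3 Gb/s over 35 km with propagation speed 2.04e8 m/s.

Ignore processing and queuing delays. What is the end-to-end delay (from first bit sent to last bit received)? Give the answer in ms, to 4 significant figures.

L = 1463 × 8 = 11704 bits.
Transmission delay per hop = L/R = 11704/1300000000 = 0.00900308 ms; 4 hops → 0.0360123 ms.
Propagation delays (d/s per hop): 0.0490196, 0.0568627, 0.00104348, 0.171569 ms; sum = 0.278494 ms.
End-to-end = 0.3145 ms.

0.3145 ms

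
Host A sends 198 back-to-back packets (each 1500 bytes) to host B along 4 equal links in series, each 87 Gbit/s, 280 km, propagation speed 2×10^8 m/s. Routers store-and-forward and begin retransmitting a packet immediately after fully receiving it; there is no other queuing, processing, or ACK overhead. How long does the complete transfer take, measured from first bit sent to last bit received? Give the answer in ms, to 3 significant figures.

Per-hop transmission t_tx = L/R = 12000/87000000000 = 0.000137931 ms.
Per-hop propagation t_prop = 280000/200000000 = 1.4 ms.
Pipeline fill: first packet needs 4·t_tx to clear all hops; remaining 197 packets each add one t_tx.
Total = (4+198-1)·t_tx + 4·t_prop = 201·0.000137931 + 4·1.4 = 5.63 ms.

5.63 ms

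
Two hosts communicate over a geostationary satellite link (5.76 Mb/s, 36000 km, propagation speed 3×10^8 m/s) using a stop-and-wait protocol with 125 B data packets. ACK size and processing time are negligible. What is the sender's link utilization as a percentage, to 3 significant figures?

0.0723 %

t_tx = L/R = 1000/5760000 = 0.000173611 s.
t_prop = 36000000/300000000 = 0.12 s; RTT = 0.24 s.
Cycle = t_tx + RTT = 0.240174 s.
Utilization = t_tx / cycle = 0.000173611/0.240174 = 0.0723 %.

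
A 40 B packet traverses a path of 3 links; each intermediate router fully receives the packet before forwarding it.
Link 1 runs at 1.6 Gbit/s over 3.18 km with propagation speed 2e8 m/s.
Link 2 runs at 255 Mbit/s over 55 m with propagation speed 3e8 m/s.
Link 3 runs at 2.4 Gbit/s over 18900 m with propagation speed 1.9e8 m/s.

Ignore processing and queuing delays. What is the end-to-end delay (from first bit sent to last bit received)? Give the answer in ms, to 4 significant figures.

0.1171 ms

L = 40 × 8 = 320 bits.
Transmission delays (L/R per hop): 0.0002, 0.0012549, 0.000133333 ms; sum = 0.00158824 ms.
Propagation delays (d/s per hop): 0.0159, 0.000183333, 0.0994737 ms; sum = 0.115557 ms.
End-to-end = 0.1171 ms.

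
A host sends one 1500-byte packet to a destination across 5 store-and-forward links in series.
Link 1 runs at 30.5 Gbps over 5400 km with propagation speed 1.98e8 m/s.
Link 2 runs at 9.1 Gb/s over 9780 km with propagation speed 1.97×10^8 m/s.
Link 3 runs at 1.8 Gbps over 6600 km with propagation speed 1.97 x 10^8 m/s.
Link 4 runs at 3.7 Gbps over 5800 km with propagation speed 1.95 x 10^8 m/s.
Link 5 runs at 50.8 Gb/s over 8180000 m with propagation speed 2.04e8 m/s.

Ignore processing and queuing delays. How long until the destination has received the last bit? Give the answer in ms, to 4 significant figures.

180.3 ms

L = 1500 × 8 = 12000 bits.
Transmission delays (L/R per hop): 0.000393443, 0.00131868, 0.00666667, 0.00324324, 0.00023622 ms; sum = 0.0118583 ms.
Propagation delays (d/s per hop): 27.2727, 49.6447, 33.5025, 29.7436, 40.098 ms; sum = 180.262 ms.
End-to-end = 180.3 ms.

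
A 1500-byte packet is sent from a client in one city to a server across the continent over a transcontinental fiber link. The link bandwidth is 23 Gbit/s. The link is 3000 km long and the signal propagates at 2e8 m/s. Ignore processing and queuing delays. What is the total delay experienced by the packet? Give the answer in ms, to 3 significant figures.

L = 1500 × 8 = 12000 bits.
Transmission delay = L/R = 12000 / 23000000000 = 0.000521739 ms.
Propagation delay = d/s = 3000000 m / 200000000 m/s = 15 ms.
Total = 15.0 ms.

15.0 ms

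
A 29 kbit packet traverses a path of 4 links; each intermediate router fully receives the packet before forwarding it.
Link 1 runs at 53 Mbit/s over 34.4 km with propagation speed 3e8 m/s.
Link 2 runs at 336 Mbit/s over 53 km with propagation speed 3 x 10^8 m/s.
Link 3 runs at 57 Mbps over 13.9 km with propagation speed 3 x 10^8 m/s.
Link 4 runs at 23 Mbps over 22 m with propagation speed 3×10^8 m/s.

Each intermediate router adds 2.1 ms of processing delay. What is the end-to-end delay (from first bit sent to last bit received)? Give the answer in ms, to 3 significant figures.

L = 29000 bits.
Transmission delays (L/R per hop): 0.54717, 0.0863095, 0.508772, 1.26087 ms; sum = 2.40312 ms.
Propagation delays (d/s per hop): 0.114667, 0.176667, 0.0463333, 7.33333e-05 ms; sum = 0.33774 ms.
Processing at 3 router(s): 3 × 2.1 ms = 6.3 ms.
End-to-end = 9.04 ms.

9.04 ms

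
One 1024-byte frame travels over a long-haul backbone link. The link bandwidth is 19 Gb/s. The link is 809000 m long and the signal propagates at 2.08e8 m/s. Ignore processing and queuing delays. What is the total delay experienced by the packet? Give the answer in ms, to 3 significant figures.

3.89 ms

L = 1024 × 8 = 8192 bits.
Transmission delay = L/R = 8192 / 19000000000 = 0.000431158 ms.
Propagation delay = d/s = 809000 m / 208000000 m/s = 3.88942 ms.
Total = 3.89 ms.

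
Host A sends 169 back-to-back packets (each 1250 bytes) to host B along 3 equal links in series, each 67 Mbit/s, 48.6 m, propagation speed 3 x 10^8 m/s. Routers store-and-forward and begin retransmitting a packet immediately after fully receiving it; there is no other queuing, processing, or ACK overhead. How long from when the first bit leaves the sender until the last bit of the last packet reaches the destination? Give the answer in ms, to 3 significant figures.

Per-hop transmission t_tx = L/R = 10000/67000000 = 0.149254 ms.
Per-hop propagation t_prop = 48.6/300000000 = 0.000162 ms.
Pipeline fill: first packet needs 3·t_tx to clear all hops; remaining 168 packets each add one t_tx.
Total = (3+169-1)·t_tx + 3·t_prop = 171·0.149254 + 3·0.000162 = 25.5 ms.

25.5 ms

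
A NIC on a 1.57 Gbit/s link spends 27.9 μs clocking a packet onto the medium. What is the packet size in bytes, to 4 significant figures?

5475 bytes

L = R × t_tx = 1570000000 b/s × 2.79e-05 s = 43803 bits.
In bytes: 43803 / 8 = 5475 bytes.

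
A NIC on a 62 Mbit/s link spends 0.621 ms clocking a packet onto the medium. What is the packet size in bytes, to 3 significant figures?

L = R × t_tx = 62000000 b/s × 0.000621 s = 38502 bits.
In bytes: 38502 / 8 = 4810 bytes.

4810 bytes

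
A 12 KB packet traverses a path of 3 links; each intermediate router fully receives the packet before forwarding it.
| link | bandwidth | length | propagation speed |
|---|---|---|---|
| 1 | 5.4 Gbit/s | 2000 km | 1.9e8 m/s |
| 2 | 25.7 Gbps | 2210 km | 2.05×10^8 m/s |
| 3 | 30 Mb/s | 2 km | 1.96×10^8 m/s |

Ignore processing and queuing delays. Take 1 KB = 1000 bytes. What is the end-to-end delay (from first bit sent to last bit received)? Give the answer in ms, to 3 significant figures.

24.5 ms

L = 96000 bits.
Transmission delays (L/R per hop): 0.0177778, 0.00373541, 3.2 ms; sum = 3.22151 ms.
Propagation delays (d/s per hop): 10.5263, 10.7805, 0.0102041 ms; sum = 21.317 ms.
End-to-end = 24.5 ms.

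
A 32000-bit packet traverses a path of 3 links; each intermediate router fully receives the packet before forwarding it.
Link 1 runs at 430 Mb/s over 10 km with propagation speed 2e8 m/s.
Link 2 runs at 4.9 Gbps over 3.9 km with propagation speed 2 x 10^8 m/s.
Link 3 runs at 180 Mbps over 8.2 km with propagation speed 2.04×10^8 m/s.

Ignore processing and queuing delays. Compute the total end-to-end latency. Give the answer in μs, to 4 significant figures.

Transmission delays (L/R per hop): 74.4186, 6.53061, 177.778 μs; sum = 258.727 μs.
Propagation delays (d/s per hop): 50, 19.5, 40.1961 μs; sum = 109.696 μs.
End-to-end = 368.4 μs.

368.4 μs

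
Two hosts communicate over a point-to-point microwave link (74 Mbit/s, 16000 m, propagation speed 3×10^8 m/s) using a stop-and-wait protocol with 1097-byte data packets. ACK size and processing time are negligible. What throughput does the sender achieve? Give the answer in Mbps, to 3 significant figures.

39.0 Mbps

t_tx = L/R = 8776/74000000 = 0.000118595 s.
t_prop = 16000/300000000 = 5.33333e-05 s; RTT = 0.000106667 s.
Cycle = t_tx + RTT = 0.000225261 s.
Throughput = L / cycle = 8776 / 0.000225261 = 39.0 Mbps.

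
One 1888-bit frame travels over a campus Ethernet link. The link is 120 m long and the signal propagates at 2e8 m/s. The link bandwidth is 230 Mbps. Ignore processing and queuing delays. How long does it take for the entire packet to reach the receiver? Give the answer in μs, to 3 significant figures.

8.81 μs

Transmission delay = L/R = 1888 / 230000000 = 8.2087 μs.
Propagation delay = d/s = 120 m / 200000000 m/s = 0.6 μs.
Total = 8.81 μs.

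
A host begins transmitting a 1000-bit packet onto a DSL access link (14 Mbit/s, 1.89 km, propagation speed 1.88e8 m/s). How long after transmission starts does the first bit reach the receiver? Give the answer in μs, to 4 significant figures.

First bit experiences only propagation delay: d/s = 1890/188000000 = 10.05 μs.

10.05 μs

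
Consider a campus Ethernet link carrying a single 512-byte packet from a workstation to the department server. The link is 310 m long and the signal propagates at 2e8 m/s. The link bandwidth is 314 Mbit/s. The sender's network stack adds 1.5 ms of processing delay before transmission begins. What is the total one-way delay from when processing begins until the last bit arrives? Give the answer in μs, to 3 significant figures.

1510 μs

L = 512 × 8 = 4096 bits.
Transmission delay = L/R = 4096 / 314000000 = 13.0446 μs.
Propagation delay = d/s = 310 m / 200000000 m/s = 1.55 μs.
Plus processing delay 1.5 ms = 1500 μs.
Total = 1510 μs.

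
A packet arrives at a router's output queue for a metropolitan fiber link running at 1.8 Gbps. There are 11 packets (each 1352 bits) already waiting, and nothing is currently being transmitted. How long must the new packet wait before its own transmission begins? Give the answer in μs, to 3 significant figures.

8.26 μs

Each queued packet: L/R = 1352/1800000000 = 0.751111 μs.
11 queued → 8.26222 μs.
Queuing delay = 8.26 μs.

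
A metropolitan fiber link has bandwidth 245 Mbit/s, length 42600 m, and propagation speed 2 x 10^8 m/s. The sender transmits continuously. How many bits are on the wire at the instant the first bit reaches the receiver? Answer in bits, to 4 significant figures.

52190 bits

Propagation delay = 42600 / 200000000 = 0.000213 s.
BDP = R × t_prop = 245000000 × 0.000213 = 52185 bits.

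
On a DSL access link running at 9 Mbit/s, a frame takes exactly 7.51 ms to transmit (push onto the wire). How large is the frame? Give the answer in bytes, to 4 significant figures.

8449 bytes

L = R × t_tx = 9000000 b/s × 0.00751 s = 67590 bits.
In bytes: 67590 / 8 = 8449 bytes.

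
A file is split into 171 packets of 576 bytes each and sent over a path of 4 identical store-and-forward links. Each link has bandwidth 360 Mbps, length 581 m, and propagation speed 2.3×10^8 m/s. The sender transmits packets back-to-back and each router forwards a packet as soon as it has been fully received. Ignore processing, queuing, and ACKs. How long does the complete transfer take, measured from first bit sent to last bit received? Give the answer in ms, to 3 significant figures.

2.24 ms

Per-hop transmission t_tx = L/R = 4608/360000000 = 0.0128 ms.
Per-hop propagation t_prop = 581/2.3e+08 = 0.00252609 ms.
Pipeline fill: first packet needs 4·t_tx to clear all hops; remaining 170 packets each add one t_tx.
Total = (4+171-1)·t_tx + 4·t_prop = 174·0.0128 + 4·0.00252609 = 2.24 ms.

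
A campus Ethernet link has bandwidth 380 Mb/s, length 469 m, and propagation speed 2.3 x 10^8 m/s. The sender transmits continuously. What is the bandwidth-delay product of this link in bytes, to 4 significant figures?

96.86 bytes

Propagation delay = 469 / 2.3e+08 = 2.03913e-06 s.
BDP = R × t_prop = 380000000 × 2.03913e-06 = 774.87 bits.
In bytes: 774.87/8 = 96.86 bytes.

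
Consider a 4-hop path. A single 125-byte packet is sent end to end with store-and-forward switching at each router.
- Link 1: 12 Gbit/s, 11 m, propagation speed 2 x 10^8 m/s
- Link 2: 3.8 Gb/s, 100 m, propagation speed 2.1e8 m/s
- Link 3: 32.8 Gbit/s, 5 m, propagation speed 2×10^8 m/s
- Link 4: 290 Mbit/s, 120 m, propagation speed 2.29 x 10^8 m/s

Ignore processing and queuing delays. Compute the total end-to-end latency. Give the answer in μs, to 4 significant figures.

4.905 μs

L = 125 × 8 = 1000 bits.
Transmission delays (L/R per hop): 0.0833333, 0.263158, 0.0304878, 3.44828 μs; sum = 3.82525 μs.
Propagation delays (d/s per hop): 0.055, 0.47619, 0.025, 0.524017 μs; sum = 1.08021 μs.
End-to-end = 4.905 μs.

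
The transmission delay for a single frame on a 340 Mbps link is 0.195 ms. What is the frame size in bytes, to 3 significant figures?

8290 bytes

L = R × t_tx = 340000000 b/s × 0.000195 s = 66300 bits.
In bytes: 66300 / 8 = 8290 bytes.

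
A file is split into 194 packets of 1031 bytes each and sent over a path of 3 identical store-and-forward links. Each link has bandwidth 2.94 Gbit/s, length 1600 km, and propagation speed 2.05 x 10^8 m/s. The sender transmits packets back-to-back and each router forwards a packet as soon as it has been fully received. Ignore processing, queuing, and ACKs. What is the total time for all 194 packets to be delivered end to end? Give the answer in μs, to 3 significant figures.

24000 μs

Per-hop transmission t_tx = L/R = 8248/2940000000 = 2.80544 μs.
Per-hop propagation t_prop = 1600000/2.05e+08 = 7804.88 μs.
Pipeline fill: first packet needs 3·t_tx to clear all hops; remaining 193 packets each add one t_tx.
Total = (3+194-1)·t_tx + 3·t_prop = 196·2.80544 + 3·7804.88 = 24000 μs.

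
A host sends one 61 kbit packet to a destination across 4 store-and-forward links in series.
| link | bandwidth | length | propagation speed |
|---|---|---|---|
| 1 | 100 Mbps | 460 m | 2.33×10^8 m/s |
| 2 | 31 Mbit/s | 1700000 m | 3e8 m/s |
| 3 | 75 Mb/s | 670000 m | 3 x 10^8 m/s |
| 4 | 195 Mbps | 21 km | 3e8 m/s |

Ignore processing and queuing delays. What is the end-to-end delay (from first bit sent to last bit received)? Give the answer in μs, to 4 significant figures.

L = 61000 bits.
Transmission delays (L/R per hop): 610, 1967.74, 813.333, 312.821 μs; sum = 3703.9 μs.
Propagation delays (d/s per hop): 1.97425, 5666.67, 2233.33, 70 μs; sum = 7971.97 μs.
End-to-end = 11680 μs.

11680 μs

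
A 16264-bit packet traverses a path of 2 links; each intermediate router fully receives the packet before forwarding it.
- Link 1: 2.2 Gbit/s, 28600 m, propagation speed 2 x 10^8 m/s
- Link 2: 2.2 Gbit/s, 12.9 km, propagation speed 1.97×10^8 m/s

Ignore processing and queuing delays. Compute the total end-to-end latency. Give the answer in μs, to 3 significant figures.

Transmission delay per hop = L/R = 16264/2200000000 = 7.39273 μs; 2 hops → 14.7855 μs.
Propagation delays (d/s per hop): 143, 65.4822 μs; sum = 208.482 μs.
End-to-end = 223 μs.

223 μs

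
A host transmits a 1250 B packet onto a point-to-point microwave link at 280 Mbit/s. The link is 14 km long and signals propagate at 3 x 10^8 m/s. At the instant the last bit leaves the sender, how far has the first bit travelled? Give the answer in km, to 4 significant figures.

t_tx = L/R = 10000/280000000 = 3.57143e-05 s.
Distance = s × t_tx = 300000000 × 3.57143e-05 = 10.71 km.

10.71 km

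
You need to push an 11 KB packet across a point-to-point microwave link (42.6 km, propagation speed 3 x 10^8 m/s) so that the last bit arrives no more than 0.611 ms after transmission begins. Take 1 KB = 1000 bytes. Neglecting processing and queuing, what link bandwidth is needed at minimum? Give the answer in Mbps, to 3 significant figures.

188 Mbps

L = 88000 bits.
Propagation delay = 42600 / 300000000 = 0.142 ms.
Transmission budget = 0.611 − 0.142 = 0.469 ms.
R ≥ L / t_tx = 88000 bits / 0.000469 s = 188 Mbps.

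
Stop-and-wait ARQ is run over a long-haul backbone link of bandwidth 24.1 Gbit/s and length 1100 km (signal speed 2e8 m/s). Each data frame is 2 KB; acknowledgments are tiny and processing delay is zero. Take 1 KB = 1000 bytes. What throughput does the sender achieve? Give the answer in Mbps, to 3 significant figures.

t_tx = L/R = 16000/24100000000 = 6.639e-07 s.
t_prop = 1100000/200000000 = 0.0055 s; RTT = 0.011 s.
Cycle = t_tx + RTT = 0.0110007 s.
Throughput = L / cycle = 16000 / 0.0110007 = 1.45 Mbps.

1.45 Mbps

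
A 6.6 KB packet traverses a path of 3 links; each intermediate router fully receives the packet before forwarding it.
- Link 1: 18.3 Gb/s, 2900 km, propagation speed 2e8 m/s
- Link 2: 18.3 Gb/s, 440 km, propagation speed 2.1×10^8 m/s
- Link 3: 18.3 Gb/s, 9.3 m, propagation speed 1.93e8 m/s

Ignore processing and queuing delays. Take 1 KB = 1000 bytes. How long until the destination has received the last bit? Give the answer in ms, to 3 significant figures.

L = 52800 bits.
Transmission delay per hop = L/R = 52800/18300000000 = 0.00288525 ms; 3 hops → 0.00865574 ms.
Propagation delays (d/s per hop): 14.5, 2.09524, 4.81865e-05 ms; sum = 16.5953 ms.
End-to-end = 16.6 ms.

16.6 ms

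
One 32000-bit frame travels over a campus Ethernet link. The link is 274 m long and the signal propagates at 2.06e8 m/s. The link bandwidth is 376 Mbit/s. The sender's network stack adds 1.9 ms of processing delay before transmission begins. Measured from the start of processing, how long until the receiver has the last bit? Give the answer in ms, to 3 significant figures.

Transmission delay = L/R = 32000 / 376000000 = 0.0851064 ms.
Propagation delay = d/s = 274 m / 206000000 m/s = 0.0013301 ms.
Plus processing delay 1.9 ms = 1.9 ms.
Total = 1.99 ms.

1.99 ms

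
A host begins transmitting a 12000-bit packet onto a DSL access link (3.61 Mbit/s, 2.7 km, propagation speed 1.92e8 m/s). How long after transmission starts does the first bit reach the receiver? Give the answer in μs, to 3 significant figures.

14.1 μs

First bit experiences only propagation delay: d/s = 2700/192000000 = 14.1 μs.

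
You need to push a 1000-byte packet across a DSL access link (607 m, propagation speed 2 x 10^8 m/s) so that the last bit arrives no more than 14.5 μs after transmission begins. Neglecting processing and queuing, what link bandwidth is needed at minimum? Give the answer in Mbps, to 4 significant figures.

697.8 Mbps

L = 8000 bits.
Propagation delay = 607 / 200000000 = 3.035 μs.
Transmission budget = 14.5 − 3.035 = 11.465 μs.
R ≥ L / t_tx = 8000 bits / 1.1465e-05 s = 697.8 Mbps.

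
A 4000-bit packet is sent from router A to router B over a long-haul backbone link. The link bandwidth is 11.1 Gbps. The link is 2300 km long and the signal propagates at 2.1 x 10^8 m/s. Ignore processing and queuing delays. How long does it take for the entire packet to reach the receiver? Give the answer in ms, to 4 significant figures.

10.95 ms

Transmission delay = L/R = 4000 / 11100000000 = 0.00036036 ms.
Propagation delay = d/s = 2300000 m / 210000000 m/s = 10.9524 ms.
Total = 10.95 ms.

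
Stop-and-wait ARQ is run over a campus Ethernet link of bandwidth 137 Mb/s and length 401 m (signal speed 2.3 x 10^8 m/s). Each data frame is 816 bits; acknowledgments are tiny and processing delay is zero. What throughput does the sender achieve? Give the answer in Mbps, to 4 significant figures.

t_tx = L/R = 816/137000000 = 5.9562e-06 s.
t_prop = 401/2.3e+08 = 1.74348e-06 s; RTT = 3.48696e-06 s.
Cycle = t_tx + RTT = 9.44316e-06 s.
Throughput = L / cycle = 816 / 9.44316e-06 = 86.41 Mbps.

86.41 Mbps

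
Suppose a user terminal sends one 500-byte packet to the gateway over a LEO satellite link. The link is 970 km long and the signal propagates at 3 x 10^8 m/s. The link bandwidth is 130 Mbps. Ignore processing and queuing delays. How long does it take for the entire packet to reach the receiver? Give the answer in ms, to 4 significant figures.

L = 500 × 8 = 4000 bits.
Transmission delay = L/R = 4000 / 130000000 = 0.0307692 ms.
Propagation delay = d/s = 970000 m / 300000000 m/s = 3.23333 ms.
Total = 3.264 ms.

3.264 ms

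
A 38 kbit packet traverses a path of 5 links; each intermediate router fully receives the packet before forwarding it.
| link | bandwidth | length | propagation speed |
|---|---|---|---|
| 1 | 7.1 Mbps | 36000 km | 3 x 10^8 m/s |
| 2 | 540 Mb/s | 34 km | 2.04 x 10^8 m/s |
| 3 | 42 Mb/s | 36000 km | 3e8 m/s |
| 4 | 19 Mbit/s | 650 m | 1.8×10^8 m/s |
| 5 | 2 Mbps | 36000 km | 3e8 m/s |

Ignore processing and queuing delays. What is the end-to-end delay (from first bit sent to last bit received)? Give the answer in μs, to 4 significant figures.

L = 38000 bits.
Transmission delays (L/R per hop): 5352.11, 70.3704, 904.762, 2000, 19000 μs; sum = 27327.2 μs.
Propagation delays (d/s per hop): 120000, 166.667, 120000, 3.61111, 120000 μs; sum = 360170 μs.
End-to-end = 387500 μs.

387500 μs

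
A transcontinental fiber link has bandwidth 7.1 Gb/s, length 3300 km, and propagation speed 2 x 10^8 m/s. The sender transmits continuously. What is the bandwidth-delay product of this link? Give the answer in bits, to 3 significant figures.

117000000 bits

Propagation delay = 3300000 / 200000000 = 0.0165 s.
BDP = R × t_prop = 7100000000 × 0.0165 = 117150000 bits.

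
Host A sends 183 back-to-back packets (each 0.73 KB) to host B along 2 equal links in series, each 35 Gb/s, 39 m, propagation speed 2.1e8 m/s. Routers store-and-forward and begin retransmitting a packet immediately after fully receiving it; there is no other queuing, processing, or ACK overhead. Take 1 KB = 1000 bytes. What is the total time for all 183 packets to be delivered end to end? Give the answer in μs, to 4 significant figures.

Per-hop transmission t_tx = L/R = 5840/35000000000 = 0.166857 μs.
Per-hop propagation t_prop = 39/210000000 = 0.185714 μs.
Pipeline fill: first packet needs 2·t_tx to clear all hops; remaining 182 packets each add one t_tx.
Total = (2+183-1)·t_tx + 2·t_prop = 184·0.166857 + 2·0.185714 = 31.07 μs.

31.07 μs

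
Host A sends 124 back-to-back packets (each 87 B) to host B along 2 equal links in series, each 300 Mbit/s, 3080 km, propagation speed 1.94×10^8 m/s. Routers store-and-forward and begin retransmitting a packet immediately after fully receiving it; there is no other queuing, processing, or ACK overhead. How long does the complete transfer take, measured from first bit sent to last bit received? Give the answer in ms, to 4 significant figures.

Per-hop transmission t_tx = L/R = 696/300000000 = 0.00232 ms.
Per-hop propagation t_prop = 3080000/194000000 = 15.8763 ms.
Pipeline fill: first packet needs 2·t_tx to clear all hops; remaining 123 packets each add one t_tx.
Total = (2+124-1)·t_tx + 2·t_prop = 125·0.00232 + 2·15.8763 = 32.04 ms.

32.04 ms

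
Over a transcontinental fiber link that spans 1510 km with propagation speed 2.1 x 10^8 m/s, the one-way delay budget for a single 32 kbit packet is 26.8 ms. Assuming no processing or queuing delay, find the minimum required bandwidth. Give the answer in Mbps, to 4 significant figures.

Propagation delay = 1510000 / 210000000 = 7.19048 ms.
Transmission budget = 26.8 − 7.19048 = 19.6095 ms.
R ≥ L / t_tx = 32000 bits / 0.0196095 s = 1.632 Mbps.

1.632 Mbps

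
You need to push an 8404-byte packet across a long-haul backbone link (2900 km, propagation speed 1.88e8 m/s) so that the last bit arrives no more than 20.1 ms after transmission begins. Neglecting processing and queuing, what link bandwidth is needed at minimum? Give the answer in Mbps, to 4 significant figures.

L = 67232 bits.
Propagation delay = 2900000 / 188000000 = 15.4255 ms.
Transmission budget = 20.1 − 15.4255 = 4.67447 ms.
R ≥ L / t_tx = 67232 bits / 0.00467447 s = 14.38 Mbps.

14.38 Mbps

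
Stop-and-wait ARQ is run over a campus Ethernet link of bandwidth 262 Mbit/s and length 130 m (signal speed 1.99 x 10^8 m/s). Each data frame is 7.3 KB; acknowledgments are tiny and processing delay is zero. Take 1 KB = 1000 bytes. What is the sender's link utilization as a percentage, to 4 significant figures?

t_tx = L/R = 58400/262000000 = 0.000222901 s.
t_prop = 130/199000000 = 6.53266e-07 s; RTT = 1.30653e-06 s.
Cycle = t_tx + RTT = 0.000224207 s.
Utilization = t_tx / cycle = 0.000222901/0.000224207 = 99.42 %.

99.42 %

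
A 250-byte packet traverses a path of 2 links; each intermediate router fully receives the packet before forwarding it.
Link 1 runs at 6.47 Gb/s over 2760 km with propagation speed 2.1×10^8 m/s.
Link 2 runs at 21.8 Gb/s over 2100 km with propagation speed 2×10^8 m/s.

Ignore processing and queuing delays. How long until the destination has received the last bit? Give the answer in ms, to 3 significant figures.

23.6 ms

L = 250 × 8 = 2000 bits.
Transmission delays (L/R per hop): 0.000309119, 9.17431e-05 ms; sum = 0.000400862 ms.
Propagation delays (d/s per hop): 13.1429, 10.5 ms; sum = 23.6429 ms.
End-to-end = 23.6 ms.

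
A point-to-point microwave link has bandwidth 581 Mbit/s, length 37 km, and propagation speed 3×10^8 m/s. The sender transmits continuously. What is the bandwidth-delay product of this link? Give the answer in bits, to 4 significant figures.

71660 bits

Propagation delay = 37000 / 300000000 = 0.000123333 s.
BDP = R × t_prop = 581000000 × 0.000123333 = 71656.7 bits.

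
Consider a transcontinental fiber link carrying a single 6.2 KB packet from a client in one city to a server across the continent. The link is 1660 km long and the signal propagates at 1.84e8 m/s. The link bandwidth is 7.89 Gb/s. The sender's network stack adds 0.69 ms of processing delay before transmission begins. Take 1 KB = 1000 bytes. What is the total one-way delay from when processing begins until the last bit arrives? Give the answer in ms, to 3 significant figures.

L = 49600 bits.
Transmission delay = L/R = 49600 / 7890000000 = 0.00628644 ms.
Propagation delay = d/s = 1660000 m / 184000000 m/s = 9.02174 ms.
Plus processing delay 0.69 ms = 0.69 ms.
Total = 9.72 ms.

9.72 ms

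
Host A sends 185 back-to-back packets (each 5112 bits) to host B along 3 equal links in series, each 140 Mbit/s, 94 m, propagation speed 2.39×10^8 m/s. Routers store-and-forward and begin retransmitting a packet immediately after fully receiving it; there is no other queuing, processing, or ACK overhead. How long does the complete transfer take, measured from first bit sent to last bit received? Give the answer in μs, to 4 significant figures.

Per-hop transmission t_tx = L/R = 5112/140000000 = 36.5143 μs.
Per-hop propagation t_prop = 94/239000000 = 0.393305 μs.
Pipeline fill: first packet needs 3·t_tx to clear all hops; remaining 184 packets each add one t_tx.
Total = (3+185-1)·t_tx + 3·t_prop = 187·36.5143 + 3·0.393305 = 6829 μs.

6829 μs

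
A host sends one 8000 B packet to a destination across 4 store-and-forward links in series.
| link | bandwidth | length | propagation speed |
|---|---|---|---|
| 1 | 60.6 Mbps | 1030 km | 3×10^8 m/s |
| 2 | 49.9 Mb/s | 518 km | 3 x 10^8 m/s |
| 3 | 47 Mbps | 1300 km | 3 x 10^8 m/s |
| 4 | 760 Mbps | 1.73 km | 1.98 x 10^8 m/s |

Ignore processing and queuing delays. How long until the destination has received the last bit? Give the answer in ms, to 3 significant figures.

13.3 ms

L = 8000 × 8 = 64000 bits.
Transmission delays (L/R per hop): 1.05611, 1.28257, 1.3617, 0.0842105 ms; sum = 3.78458 ms.
Propagation delays (d/s per hop): 3.43333, 1.72667, 4.33333, 0.00873737 ms; sum = 9.50207 ms.
End-to-end = 13.3 ms.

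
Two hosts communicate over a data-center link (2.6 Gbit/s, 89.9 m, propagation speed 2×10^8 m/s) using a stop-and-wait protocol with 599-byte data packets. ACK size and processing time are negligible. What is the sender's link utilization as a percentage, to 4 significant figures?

67.21 %

t_tx = L/R = 4792/2600000000 = 1.84308e-06 s.
t_prop = 89.9/200000000 = 4.495e-07 s; RTT = 8.99e-07 s.
Cycle = t_tx + RTT = 2.74208e-06 s.
Utilization = t_tx / cycle = 1.84308e-06/2.74208e-06 = 67.21 %.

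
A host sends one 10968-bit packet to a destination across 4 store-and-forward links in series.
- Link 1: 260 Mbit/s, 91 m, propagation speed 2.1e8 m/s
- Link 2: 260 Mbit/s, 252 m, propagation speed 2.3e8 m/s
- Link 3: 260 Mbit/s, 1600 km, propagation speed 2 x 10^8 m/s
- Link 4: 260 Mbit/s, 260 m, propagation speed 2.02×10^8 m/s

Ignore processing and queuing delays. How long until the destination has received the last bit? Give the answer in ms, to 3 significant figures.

8.17 ms

Transmission delay per hop = L/R = 10968/260000000 = 0.0421846 ms; 4 hops → 0.168738 ms.
Propagation delays (d/s per hop): 0.000433333, 0.00109565, 8, 0.00128713 ms; sum = 8.00282 ms.
End-to-end = 8.17 ms.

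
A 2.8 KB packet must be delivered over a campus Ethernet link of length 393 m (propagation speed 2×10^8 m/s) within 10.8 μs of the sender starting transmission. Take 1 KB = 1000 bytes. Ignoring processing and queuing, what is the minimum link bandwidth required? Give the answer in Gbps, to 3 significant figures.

2.54 Gbps

L = 22400 bits.
Propagation delay = 393 / 200000000 = 1.965 μs.
Transmission budget = 10.8 − 1.965 = 8.835 μs.
R ≥ L / t_tx = 22400 bits / 8.835e-06 s = 2.54 Gbps.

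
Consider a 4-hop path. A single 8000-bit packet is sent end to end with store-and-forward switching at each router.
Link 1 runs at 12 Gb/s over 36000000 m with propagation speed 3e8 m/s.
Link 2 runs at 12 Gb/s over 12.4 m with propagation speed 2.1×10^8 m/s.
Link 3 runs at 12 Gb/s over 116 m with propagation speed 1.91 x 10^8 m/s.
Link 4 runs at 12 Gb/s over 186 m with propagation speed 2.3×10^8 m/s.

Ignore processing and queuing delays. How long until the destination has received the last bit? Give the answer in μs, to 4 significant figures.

Transmission delay per hop = L/R = 8000/12000000000 = 0.666667 μs; 4 hops → 2.66667 μs.
Propagation delays (d/s per hop): 120000, 0.0590476, 0.60733, 0.808696 μs; sum = 120001 μs.
End-to-end = 120000 μs.

120000 μs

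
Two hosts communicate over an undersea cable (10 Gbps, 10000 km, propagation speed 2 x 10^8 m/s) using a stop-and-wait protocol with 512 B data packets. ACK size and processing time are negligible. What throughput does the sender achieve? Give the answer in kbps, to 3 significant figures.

t_tx = L/R = 4096/10000000000 = 4.096e-07 s.
t_prop = 10000000/200000000 = 0.05 s; RTT = 0.1 s.
Cycle = t_tx + RTT = 0.1 s.
Throughput = L / cycle = 4096 / 0.1 = 41.0 kbps.

41.0 kbps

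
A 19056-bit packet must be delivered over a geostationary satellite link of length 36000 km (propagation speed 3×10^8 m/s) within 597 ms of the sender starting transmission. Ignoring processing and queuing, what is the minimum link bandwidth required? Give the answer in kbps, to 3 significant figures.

Propagation delay = 36000000 / 300000000 = 120 ms.
Transmission budget = 597 − 120 = 477 ms.
R ≥ L / t_tx = 19056 bits / 0.477 s = 39.9 kbps.

39.9 kbps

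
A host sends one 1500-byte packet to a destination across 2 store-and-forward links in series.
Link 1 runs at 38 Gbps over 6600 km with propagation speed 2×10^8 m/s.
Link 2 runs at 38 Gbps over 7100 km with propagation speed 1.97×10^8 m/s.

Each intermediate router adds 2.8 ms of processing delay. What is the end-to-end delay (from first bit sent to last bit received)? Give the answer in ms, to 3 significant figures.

L = 1500 × 8 = 12000 bits.
Transmission delay per hop = L/R = 12000/38000000000 = 0.000315789 ms; 2 hops → 0.000631579 ms.
Propagation delays (d/s per hop): 33, 36.0406 ms; sum = 69.0406 ms.
Processing at 1 router(s): 1 × 2.8 ms = 2.8 ms.
End-to-end = 71.8 ms.

71.8 ms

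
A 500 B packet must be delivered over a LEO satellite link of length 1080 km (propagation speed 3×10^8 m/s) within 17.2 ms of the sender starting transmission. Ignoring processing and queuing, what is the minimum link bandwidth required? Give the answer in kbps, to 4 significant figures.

294.1 kbps

L = 4000 bits.
Propagation delay = 1080000 / 300000000 = 3.6 ms.
Transmission budget = 17.2 − 3.6 = 13.6 ms.
R ≥ L / t_tx = 4000 bits / 0.0136 s = 294.1 kbps.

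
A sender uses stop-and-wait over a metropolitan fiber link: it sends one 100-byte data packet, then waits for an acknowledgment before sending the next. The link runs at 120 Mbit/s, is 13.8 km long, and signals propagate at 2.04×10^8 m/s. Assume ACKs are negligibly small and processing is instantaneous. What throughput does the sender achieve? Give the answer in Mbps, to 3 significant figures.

t_tx = L/R = 800/120000000 = 6.66667e-06 s.
t_prop = 13800/204000000 = 6.76471e-05 s; RTT = 0.000135294 s.
Cycle = t_tx + RTT = 0.000141961 s.
Throughput = L / cycle = 800 / 0.000141961 = 5.64 Mbps.

5.64 Mbps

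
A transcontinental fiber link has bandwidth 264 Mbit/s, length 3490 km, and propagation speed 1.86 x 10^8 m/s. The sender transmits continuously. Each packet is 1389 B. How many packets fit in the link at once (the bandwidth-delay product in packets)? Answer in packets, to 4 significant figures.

Propagation delay = 3490000 / 186000000 = 0.0187634 s.
BDP = R × t_prop = 264000000 × 0.0187634 = 4953550 bits.
In packets of 11112 bits: 445.8 packets.

445.8 packets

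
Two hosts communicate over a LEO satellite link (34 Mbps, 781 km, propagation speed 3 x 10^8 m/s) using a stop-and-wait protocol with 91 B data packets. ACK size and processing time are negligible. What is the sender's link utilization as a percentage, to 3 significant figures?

t_tx = L/R = 728/34000000 = 2.14118e-05 s.
t_prop = 781000/300000000 = 0.00260333 s; RTT = 0.00520667 s.
Cycle = t_tx + RTT = 0.00522808 s.
Utilization = t_tx / cycle = 2.14118e-05/0.00522808 = 0.410 %.

0.410 %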